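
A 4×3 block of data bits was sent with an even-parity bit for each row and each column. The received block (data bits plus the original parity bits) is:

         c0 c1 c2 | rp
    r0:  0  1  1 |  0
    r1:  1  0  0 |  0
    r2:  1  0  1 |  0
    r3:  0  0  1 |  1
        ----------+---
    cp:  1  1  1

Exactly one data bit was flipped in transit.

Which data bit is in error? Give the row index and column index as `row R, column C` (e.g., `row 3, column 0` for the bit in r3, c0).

row 1, column 0

Recompute each row's even parity and compare to rp:
  r0: data parity 0, sent rp 0 → ok
  r1: data parity 1, sent rp 0 → mismatch
  r2: data parity 0, sent rp 0 → ok
  r3: data parity 1, sent rp 1 → ok
Recompute each column's even parity and compare to cp:
  c0: data parity 0, sent cp 1 → mismatch
  c1: data parity 1, sent cp 1 → ok
  c2: data parity 1, sent cp 1 → ok
Exactly one row (r1) and one column (c0) fail → the flipped bit is at their intersection.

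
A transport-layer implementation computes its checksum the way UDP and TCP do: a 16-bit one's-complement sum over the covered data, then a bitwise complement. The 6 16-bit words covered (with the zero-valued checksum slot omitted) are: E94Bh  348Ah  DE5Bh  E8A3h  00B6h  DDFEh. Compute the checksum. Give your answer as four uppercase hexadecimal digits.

3C75

One's-complement addition (fold any carry out of bit 15 back into bit 0):
  0xE94B + 0x348A = 0x11DD5 → wrap carry → 0x1DD6
  0x1DD6 + 0xDE5B = 0x0FC31
  0xFC31 + 0xE8A3 = 0x1E4D4 → wrap carry → 0xE4D5
  0xE4D5 + 0x00B6 = 0x0E58B
  0xE58B + 0xDDFE = 0x1C389 → wrap carry → 0xC38A
One's-complement sum = 0xC38A.
Checksum = ~0xC38A & 0xFFFF = 0x3C75.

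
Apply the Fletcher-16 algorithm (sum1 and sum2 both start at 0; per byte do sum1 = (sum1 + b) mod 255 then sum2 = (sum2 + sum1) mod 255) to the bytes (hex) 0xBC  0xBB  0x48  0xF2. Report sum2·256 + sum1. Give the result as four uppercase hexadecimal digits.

A9B3

Running sums (mod 255):
  after byte 0 (0xBC): sum1=188, sum2=188
  after byte 1 (0xBB): sum1=120, sum2=53
  after byte 2 (0x48): sum1=192, sum2=245
  after byte 3 (0xF2): sum1=179, sum2=169
Checksum = sum2·256 + sum1 = 169·256 + 179 = 43443 = 0xA9B3.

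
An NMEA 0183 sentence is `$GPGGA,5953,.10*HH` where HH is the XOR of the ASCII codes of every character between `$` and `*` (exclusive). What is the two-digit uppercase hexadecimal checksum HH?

73

XOR the ASCII codes of the payload characters:
  'G' = 0x47 → acc = 0x47
  'P' = 0x50 → acc = 0x17
  'G' = 0x47 → acc = 0x50
  'G' = 0x47 → acc = 0x17
  'A' = 0x41 → acc = 0x56
  ',' = 0x2C → acc = 0x7A
  '5' = 0x35 → acc = 0x4F
  '9' = 0x39 → acc = 0x76
  '5' = 0x35 → acc = 0x43
  '3' = 0x33 → acc = 0x70
  ',' = 0x2C → acc = 0x5C
  '.' = 0x2E → acc = 0x72
  '1' = 0x31 → acc = 0x43
  '0' = 0x30 → acc = 0x73
Checksum = 0x73.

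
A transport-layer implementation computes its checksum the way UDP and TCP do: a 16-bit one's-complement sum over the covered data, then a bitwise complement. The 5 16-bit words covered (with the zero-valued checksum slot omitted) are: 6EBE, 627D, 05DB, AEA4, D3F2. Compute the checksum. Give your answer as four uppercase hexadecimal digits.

A651

One's-complement addition (fold any carry out of bit 15 back into bit 0):
  0x6EBE + 0x627D = 0x0D13B
  0xD13B + 0x05DB = 0x0D716
  0xD716 + 0xAEA4 = 0x185BA → wrap carry → 0x85BB
  0x85BB + 0xD3F2 = 0x159AD → wrap carry → 0x59AE
One's-complement sum = 0x59AE.
Checksum = ~0x59AE & 0xFFFF = 0xA651.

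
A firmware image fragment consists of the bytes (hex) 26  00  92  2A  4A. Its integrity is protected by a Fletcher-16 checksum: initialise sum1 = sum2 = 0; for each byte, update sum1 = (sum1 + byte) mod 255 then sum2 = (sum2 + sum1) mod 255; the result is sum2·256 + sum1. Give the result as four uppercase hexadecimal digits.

152D

Running sums (mod 255):
  after byte 0 (26): sum1=38, sum2=38
  after byte 1 (00): sum1=38, sum2=76
  after byte 2 (92): sum1=184, sum2=5
  after byte 3 (2A): sum1=226, sum2=231
  after byte 4 (4A): sum1=45, sum2=21
Checksum = sum2·256 + sum1 = 21·256 + 45 = 5421 = 0x152D.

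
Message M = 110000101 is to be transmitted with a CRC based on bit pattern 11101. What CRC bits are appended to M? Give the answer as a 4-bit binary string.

1001

Append 4 zeros: 1100001010000. Divide by 11101 (XOR where the leading bit is 1):
  pos 0: 11000 XOR 11101 = 00101
  pos 2: 10101 XOR 11101 = 01000
  pos 3: 10000 XOR 11101 = 01101
  pos 4: 11011 XOR 11101 = 00110
  pos 6: 11000 XOR 11101 = 00101
  pos 8: 10100 XOR 11101 = 01001
Remainder (last 4 bits) = 1001. This is the CRC / FCS.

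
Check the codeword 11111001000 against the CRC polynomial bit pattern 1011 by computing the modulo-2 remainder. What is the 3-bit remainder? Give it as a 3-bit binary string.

010

Modulo-2 division of 11111001000 by 1011:
  pos 0: 1111 XOR 1011 = 0100
  pos 1: 1001 XOR 1011 = 0010
  pos 3: 1000 XOR 1011 = 0011
  pos 5: 1110 XOR 1011 = 0101
  pos 6: 1010 XOR 1011 = 0001
Remainder = 010 (nonzero — an error is detected).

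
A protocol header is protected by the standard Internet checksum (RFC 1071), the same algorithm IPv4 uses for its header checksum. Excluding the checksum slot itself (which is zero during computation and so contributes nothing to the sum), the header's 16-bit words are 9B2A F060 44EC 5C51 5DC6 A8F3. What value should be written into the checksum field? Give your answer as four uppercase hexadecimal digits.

CC7C

One's-complement addition (fold any carry out of bit 15 back into bit 0):
  0x9B2A + 0xF060 = 0x18B8A → wrap carry → 0x8B8B
  0x8B8B + 0x44EC = 0x0D077
  0xD077 + 0x5C51 = 0x12CC8 → wrap carry → 0x2CC9
  0x2CC9 + 0x5DC6 = 0x08A8F
  0x8A8F + 0xA8F3 = 0x13382 → wrap carry → 0x3383
One's-complement sum = 0x3383.
Checksum = ~0x3383 & 0xFFFF = 0xCC7C.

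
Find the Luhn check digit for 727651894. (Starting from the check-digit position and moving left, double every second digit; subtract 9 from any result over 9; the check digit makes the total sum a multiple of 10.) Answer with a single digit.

6

Partial digits right→left: 4 9 8 1 5 6 7 2 7
Double every second digit counting from the check-digit position (so the 1st, 3rd, 5th, ... of the partial from the right).
  doubled (with −9 where >9): 8 7 1 5 5 → sum 26
  kept as-is: 9 1 6 2 → sum 18
Total = 26 + 18 = 44.
Check digit = (10 − (44 mod 10)) mod 10 = 6.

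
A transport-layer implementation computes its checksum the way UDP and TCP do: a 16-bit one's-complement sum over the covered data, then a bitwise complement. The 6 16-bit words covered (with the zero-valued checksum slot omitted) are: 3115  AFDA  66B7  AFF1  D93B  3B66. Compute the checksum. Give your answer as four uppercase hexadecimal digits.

One's-complement addition (fold any carry out of bit 15 back into bit 0):
  0x3115 + 0xAFDA = 0x0E0EF
  0xE0EF + 0x66B7 = 0x147A6 → wrap carry → 0x47A7
  0x47A7 + 0xAFF1 = 0x0F798
  0xF798 + 0xD93B = 0x1D0D3 → wrap carry → 0xD0D4
  0xD0D4 + 0x3B66 = 0x10C3A → wrap carry → 0x0C3B
One's-complement sum = 0x0C3B.
Checksum = ~0x0C3B & 0xFFFF = 0xF3C4.

F3C4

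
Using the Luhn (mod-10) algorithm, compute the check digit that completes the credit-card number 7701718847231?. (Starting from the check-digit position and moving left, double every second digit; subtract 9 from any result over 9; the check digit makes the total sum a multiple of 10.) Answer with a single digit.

Partial digits right→left: 1 3 2 7 4 8 8 1 7 1 0 7 7
Double every second digit counting from the check-digit position (so the 1st, 3rd, 5th, ... of the partial from the right).
  doubled (with −9 where >9): 2 4 8 7 5 0 5 → sum 31
  kept as-is: 3 7 8 1 1 7 → sum 27
Total = 31 + 27 = 58.
Check digit = (10 − (58 mod 10)) mod 10 = 2.

2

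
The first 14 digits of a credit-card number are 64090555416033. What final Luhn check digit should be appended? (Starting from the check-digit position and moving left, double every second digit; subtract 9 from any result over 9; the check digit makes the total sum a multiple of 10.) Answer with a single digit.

Partial digits right→left: 3 3 0 6 1 4 5 5 5 0 9 0 4 6
Double every second digit counting from the check-digit position (so the 1st, 3rd, 5th, ... of the partial from the right).
  doubled (with −9 where >9): 6 0 2 1 1 9 8 → sum 27
  kept as-is: 3 6 4 5 0 0 6 → sum 24
Total = 27 + 24 = 51.
Check digit = (10 − (51 mod 10)) mod 10 = 9.

9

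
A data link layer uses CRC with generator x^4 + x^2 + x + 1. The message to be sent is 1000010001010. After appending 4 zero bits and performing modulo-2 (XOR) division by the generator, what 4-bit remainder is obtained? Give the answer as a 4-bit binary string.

1100

Append 4 zeros: 10000100010100000. Divide by 10111 (XOR where the leading bit is 1):
  pos 0: 10000 XOR 10111 = 00111
  pos 2: 11110 XOR 10111 = 01001
  pos 3: 10010 XOR 10111 = 00101
  pos 5: 10101 XOR 10111 = 00010
  pos 8: 10010 XOR 10111 = 00101
  pos 10: 10100 XOR 10111 = 00011
Remainder (last 4 bits) = 1100. This is the CRC / FCS.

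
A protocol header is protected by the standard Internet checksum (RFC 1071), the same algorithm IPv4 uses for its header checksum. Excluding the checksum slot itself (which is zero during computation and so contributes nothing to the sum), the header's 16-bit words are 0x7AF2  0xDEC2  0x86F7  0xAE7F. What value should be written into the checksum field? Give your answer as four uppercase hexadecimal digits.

One's-complement addition (fold any carry out of bit 15 back into bit 0):
  0x7AF2 + 0xDEC2 = 0x159B4 → wrap carry → 0x59B5
  0x59B5 + 0x86F7 = 0x0E0AC
  0xE0AC + 0xAE7F = 0x18F2B → wrap carry → 0x8F2C
One's-complement sum = 0x8F2C.
Checksum = ~0x8F2C & 0xFFFF = 0x70D3.

70D3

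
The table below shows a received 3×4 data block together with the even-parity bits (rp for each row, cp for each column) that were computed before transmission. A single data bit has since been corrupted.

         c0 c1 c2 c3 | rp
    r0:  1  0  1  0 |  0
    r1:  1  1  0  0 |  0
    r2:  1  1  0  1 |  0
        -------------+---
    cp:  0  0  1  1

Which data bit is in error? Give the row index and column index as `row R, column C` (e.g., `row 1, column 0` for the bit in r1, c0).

row 2, column 0

Recompute each row's even parity and compare to rp:
  r0: data parity 0, sent rp 0 → ok
  r1: data parity 0, sent rp 0 → ok
  r2: data parity 1, sent rp 0 → mismatch
Recompute each column's even parity and compare to cp:
  c0: data parity 1, sent cp 0 → mismatch
  c1: data parity 0, sent cp 0 → ok
  c2: data parity 1, sent cp 1 → ok
  c3: data parity 1, sent cp 1 → ok
Exactly one row (r2) and one column (c0) fail → the flipped bit is at their intersection.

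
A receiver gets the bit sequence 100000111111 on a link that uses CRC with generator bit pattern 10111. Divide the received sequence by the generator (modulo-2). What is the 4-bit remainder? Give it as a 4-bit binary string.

0001

Modulo-2 division of 100000111111 by 10111:
  pos 0: 10000 XOR 10111 = 00111
  pos 2: 11101 XOR 10111 = 01010
  pos 3: 10101 XOR 10111 = 00010
  pos 6: 10111 XOR 10111 = 00000
Remainder = 0001 (nonzero — an error is detected).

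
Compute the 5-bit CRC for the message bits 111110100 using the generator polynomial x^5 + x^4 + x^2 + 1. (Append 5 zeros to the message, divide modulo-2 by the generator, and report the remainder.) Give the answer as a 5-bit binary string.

01010

Append 5 zeros: 11111010000000. Divide by 110101 (XOR where the leading bit is 1):
  pos 0: 111110 XOR 110101 = 001011
  pos 2: 101110 XOR 110101 = 011011
  pos 3: 110110 XOR 110101 = 000011
  pos 7: 110000 XOR 110101 = 000101
Remainder (last 5 bits) = 01010. This is the CRC / FCS.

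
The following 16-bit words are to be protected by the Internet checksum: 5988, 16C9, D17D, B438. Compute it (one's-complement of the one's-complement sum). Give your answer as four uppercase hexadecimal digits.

One's-complement addition (fold any carry out of bit 15 back into bit 0):
  0x5988 + 0x16C9 = 0x07051
  0x7051 + 0xD17D = 0x141CE → wrap carry → 0x41CF
  0x41CF + 0xB438 = 0x0F607
One's-complement sum = 0xF607.
Checksum = ~0xF607 & 0xFFFF = 0x09F8.

09F8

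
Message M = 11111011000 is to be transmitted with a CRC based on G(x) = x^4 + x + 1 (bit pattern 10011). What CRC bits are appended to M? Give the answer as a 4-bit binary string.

Append 4 zeros: 111110110000000. Divide by 10011 (XOR where the leading bit is 1):
  pos 0: 11111 XOR 10011 = 01100
  pos 1: 11000 XOR 10011 = 01011
  pos 2: 10111 XOR 10011 = 00100
  pos 4: 10010 XOR 10011 = 00001
  pos 8: 10000 XOR 10011 = 00011
Remainder (last 4 bits) = 1100. This is the CRC / FCS.

1100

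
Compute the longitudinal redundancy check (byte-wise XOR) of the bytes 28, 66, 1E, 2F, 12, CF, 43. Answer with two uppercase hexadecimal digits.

E1

XOR the bytes together:
  start with 0x28
  0x28 ⊕ 0x66 = 0x4E
  0x4E ⊕ 0x1E = 0x50
  0x50 ⊕ 0x2F = 0x7F
  0x7F ⊕ 0x12 = 0x6D
  0x6D ⊕ 0xCF = 0xA2
  0xA2 ⊕ 0x43 = 0xE1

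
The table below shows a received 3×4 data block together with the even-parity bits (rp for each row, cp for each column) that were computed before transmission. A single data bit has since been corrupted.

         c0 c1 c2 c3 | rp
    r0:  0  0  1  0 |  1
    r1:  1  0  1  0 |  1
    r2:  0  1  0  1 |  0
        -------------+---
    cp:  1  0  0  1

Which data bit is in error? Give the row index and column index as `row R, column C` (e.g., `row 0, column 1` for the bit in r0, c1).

row 1, column 1

Recompute each row's even parity and compare to rp:
  r0: data parity 1, sent rp 1 → ok
  r1: data parity 0, sent rp 1 → mismatch
  r2: data parity 0, sent rp 0 → ok
Recompute each column's even parity and compare to cp:
  c0: data parity 1, sent cp 1 → ok
  c1: data parity 1, sent cp 0 → mismatch
  c2: data parity 0, sent cp 0 → ok
  c3: data parity 1, sent cp 1 → ok
Exactly one row (r1) and one column (c1) fail → the flipped bit is at their intersection.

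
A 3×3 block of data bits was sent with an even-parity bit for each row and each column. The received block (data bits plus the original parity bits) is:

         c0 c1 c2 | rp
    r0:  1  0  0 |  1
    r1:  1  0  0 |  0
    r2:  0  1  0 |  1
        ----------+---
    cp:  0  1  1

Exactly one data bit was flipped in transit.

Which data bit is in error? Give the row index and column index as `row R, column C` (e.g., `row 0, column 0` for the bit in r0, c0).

Recompute each row's even parity and compare to rp:
  r0: data parity 1, sent rp 1 → ok
  r1: data parity 1, sent rp 0 → mismatch
  r2: data parity 1, sent rp 1 → ok
Recompute each column's even parity and compare to cp:
  c0: data parity 0, sent cp 0 → ok
  c1: data parity 1, sent cp 1 → ok
  c2: data parity 0, sent cp 1 → mismatch
Exactly one row (r1) and one column (c2) fail → the flipped bit is at their intersection.

row 1, column 2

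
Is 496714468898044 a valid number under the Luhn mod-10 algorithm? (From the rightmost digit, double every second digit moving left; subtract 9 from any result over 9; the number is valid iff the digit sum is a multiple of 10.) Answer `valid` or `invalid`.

invalid

From the right, keep odd positions and double even positions (subtract 9 from any doubled value over 9):
  doubled (positions 2,4,...): 8 7 7 3 8 5 9 → sum 47
  kept (positions 1,3,...): 4 0 9 8 4 1 6 4 → sum 36
Total = 83.
83 mod 10 = 3, so the number is invalid.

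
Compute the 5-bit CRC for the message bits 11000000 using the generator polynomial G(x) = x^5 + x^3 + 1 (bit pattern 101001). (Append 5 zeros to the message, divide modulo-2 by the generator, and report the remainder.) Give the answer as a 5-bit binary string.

Append 5 zeros: 1100000000000. Divide by 101001 (XOR where the leading bit is 1):
  pos 0: 110000 XOR 101001 = 011001
  pos 1: 110010 XOR 101001 = 011011
  pos 2: 110110 XOR 101001 = 011111
  pos 3: 111110 XOR 101001 = 010111
  pos 4: 101110 XOR 101001 = 000111
  pos 7: 111000 XOR 101001 = 010001
Remainder (last 5 bits) = 10001. This is the CRC / FCS.

10001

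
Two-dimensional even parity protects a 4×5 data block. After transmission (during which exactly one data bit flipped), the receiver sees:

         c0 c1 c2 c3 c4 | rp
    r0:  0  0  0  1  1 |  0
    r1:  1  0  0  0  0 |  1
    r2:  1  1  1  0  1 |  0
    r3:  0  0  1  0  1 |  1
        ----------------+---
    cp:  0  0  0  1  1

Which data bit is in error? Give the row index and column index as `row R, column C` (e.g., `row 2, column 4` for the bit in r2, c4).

Recompute each row's even parity and compare to rp:
  r0: data parity 0, sent rp 0 → ok
  r1: data parity 1, sent rp 1 → ok
  r2: data parity 0, sent rp 0 → ok
  r3: data parity 0, sent rp 1 → mismatch
Recompute each column's even parity and compare to cp:
  c0: data parity 0, sent cp 0 → ok
  c1: data parity 1, sent cp 0 → mismatch
  c2: data parity 0, sent cp 0 → ok
  c3: data parity 1, sent cp 1 → ok
  c4: data parity 1, sent cp 1 → ok
Exactly one row (r3) and one column (c1) fail → the flipped bit is at their intersection.

row 3, column 1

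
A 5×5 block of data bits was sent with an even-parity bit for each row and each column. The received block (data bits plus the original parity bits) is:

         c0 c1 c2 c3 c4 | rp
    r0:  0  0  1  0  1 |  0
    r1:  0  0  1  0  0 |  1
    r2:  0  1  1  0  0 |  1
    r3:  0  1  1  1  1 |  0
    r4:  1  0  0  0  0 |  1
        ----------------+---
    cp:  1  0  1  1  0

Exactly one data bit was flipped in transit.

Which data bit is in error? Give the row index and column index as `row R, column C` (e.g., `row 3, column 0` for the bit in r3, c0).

Recompute each row's even parity and compare to rp:
  r0: data parity 0, sent rp 0 → ok
  r1: data parity 1, sent rp 1 → ok
  r2: data parity 0, sent rp 1 → mismatch
  r3: data parity 0, sent rp 0 → ok
  r4: data parity 1, sent rp 1 → ok
Recompute each column's even parity and compare to cp:
  c0: data parity 1, sent cp 1 → ok
  c1: data parity 0, sent cp 0 → ok
  c2: data parity 0, sent cp 1 → mismatch
  c3: data parity 1, sent cp 1 → ok
  c4: data parity 0, sent cp 0 → ok
Exactly one row (r2) and one column (c2) fail → the flipped bit is at their intersection.

row 2, column 2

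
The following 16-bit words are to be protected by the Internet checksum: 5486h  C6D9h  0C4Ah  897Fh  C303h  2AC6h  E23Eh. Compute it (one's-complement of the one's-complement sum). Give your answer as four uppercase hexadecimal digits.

7ECD

One's-complement addition (fold any carry out of bit 15 back into bit 0):
  0x5486 + 0xC6D9 = 0x11B5F → wrap carry → 0x1B60
  0x1B60 + 0x0C4A = 0x027AA
  0x27AA + 0x897F = 0x0B129
  0xB129 + 0xC303 = 0x1742C → wrap carry → 0x742D
  0x742D + 0x2AC6 = 0x09EF3
  0x9EF3 + 0xE23E = 0x18131 → wrap carry → 0x8132
One's-complement sum = 0x8132.
Checksum = ~0x8132 & 0xFFFF = 0x7ECD.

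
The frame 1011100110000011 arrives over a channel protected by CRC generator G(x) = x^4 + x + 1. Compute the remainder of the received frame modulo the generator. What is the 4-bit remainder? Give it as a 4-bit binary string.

0000

Modulo-2 division of 1011100110000011 by 10011:
  pos 0: 10111 XOR 10011 = 00100
  pos 2: 10000 XOR 10011 = 00011
  pos 5: 11110 XOR 10011 = 01101
  pos 6: 11010 XOR 10011 = 01001
  pos 7: 10010 XOR 10011 = 00001
  pos 11: 10011 XOR 10011 = 00000
Remainder = 0000 (zero — the frame passes the CRC check).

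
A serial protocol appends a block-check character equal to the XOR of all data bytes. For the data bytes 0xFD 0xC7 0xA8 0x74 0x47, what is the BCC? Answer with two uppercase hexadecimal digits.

A1

XOR the bytes together:
  start with 0xFD
  0xFD ⊕ 0xC7 = 0x3A
  0x3A ⊕ 0xA8 = 0x92
  0x92 ⊕ 0x74 = 0xE6
  0xE6 ⊕ 0x47 = 0xA1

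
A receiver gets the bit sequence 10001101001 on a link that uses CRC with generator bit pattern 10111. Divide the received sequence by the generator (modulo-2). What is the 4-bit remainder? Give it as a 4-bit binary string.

Modulo-2 division of 10001101001 by 10111:
  pos 0: 10001 XOR 10111 = 00110
  pos 2: 11010 XOR 10111 = 01101
  pos 3: 11011 XOR 10111 = 01100
  pos 4: 11000 XOR 10111 = 01111
  pos 5: 11110 XOR 10111 = 01001
  pos 6: 10011 XOR 10111 = 00100
Remainder = 0100 (nonzero — an error is detected).

0100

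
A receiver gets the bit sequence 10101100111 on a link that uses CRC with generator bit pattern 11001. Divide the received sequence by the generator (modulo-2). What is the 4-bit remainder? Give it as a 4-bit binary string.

Modulo-2 division of 10101100111 by 11001:
  pos 0: 10101 XOR 11001 = 01100
  pos 1: 11001 XOR 11001 = 00000
Remainder = 0111 (nonzero — an error is detected).

0111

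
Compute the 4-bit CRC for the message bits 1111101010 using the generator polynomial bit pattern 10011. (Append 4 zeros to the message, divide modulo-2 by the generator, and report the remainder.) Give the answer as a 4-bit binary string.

Append 4 zeros: 11111010100000. Divide by 10011 (XOR where the leading bit is 1):
  pos 0: 11111 XOR 10011 = 01100
  pos 1: 11000 XOR 10011 = 01011
  pos 2: 10111 XOR 10011 = 00100
  pos 4: 10001 XOR 10011 = 00010
  pos 7: 10000 XOR 10011 = 00011
Remainder (last 4 bits) = 1100. This is the CRC / FCS.

1100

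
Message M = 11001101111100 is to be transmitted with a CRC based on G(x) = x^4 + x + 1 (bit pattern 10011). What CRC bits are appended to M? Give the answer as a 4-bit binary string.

1011

Append 4 zeros: 110011011111000000. Divide by 10011 (XOR where the leading bit is 1):
  pos 0: 11001 XOR 10011 = 01010
  pos 1: 10101 XOR 10011 = 00110
  pos 3: 11001 XOR 10011 = 01010
  pos 4: 10101 XOR 10011 = 00110
  pos 6: 11011 XOR 10011 = 01000
  pos 7: 10001 XOR 10011 = 00010
  pos 10: 10000 XOR 10011 = 00011
  pos 13: 11000 XOR 10011 = 01011
Remainder (last 4 bits) = 1011. This is the CRC / FCS.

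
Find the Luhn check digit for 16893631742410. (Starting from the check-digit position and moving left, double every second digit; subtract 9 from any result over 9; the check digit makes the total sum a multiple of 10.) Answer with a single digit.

Partial digits right→left: 0 1 4 2 4 7 1 3 6 3 9 8 6 1
Double every second digit counting from the check-digit position (so the 1st, 3rd, 5th, ... of the partial from the right).
  doubled (with −9 where >9): 0 8 8 2 3 9 3 → sum 33
  kept as-is: 1 2 7 3 3 8 1 → sum 25
Total = 33 + 25 = 58.
Check digit = (10 − (58 mod 10)) mod 10 = 2.

2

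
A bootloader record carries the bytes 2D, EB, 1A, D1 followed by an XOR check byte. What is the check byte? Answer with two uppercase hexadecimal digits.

XOR the bytes together:
  start with 0x2D
  0x2D ⊕ 0xEB = 0xC6
  0xC6 ⊕ 0x1A = 0xDC
  0xDC ⊕ 0xD1 = 0x0D

0D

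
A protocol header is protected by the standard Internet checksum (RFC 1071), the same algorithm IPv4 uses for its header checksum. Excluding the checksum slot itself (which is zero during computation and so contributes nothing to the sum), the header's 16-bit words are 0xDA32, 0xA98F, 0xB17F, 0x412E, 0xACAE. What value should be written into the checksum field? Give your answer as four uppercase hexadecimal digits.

DCE0

One's-complement addition (fold any carry out of bit 15 back into bit 0):
  0xDA32 + 0xA98F = 0x183C1 → wrap carry → 0x83C2
  0x83C2 + 0xB17F = 0x13541 → wrap carry → 0x3542
  0x3542 + 0x412E = 0x07670
  0x7670 + 0xACAE = 0x1231E → wrap carry → 0x231F
One's-complement sum = 0x231F.
Checksum = ~0x231F & 0xFFFF = 0xDCE0.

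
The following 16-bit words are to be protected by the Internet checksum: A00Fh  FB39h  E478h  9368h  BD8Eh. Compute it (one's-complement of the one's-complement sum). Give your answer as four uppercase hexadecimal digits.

2F46

One's-complement addition (fold any carry out of bit 15 back into bit 0):
  0xA00F + 0xFB39 = 0x19B48 → wrap carry → 0x9B49
  0x9B49 + 0xE478 = 0x17FC1 → wrap carry → 0x7FC2
  0x7FC2 + 0x9368 = 0x1132A → wrap carry → 0x132B
  0x132B + 0xBD8E = 0x0D0B9
One's-complement sum = 0xD0B9.
Checksum = ~0xD0B9 & 0xFFFF = 0x2F46.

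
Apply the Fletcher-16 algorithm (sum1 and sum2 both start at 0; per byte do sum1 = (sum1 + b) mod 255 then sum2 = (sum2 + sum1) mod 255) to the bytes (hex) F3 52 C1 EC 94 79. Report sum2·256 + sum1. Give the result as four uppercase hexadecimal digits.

Running sums (mod 255):
  after byte 0 (F3): sum1=243, sum2=243
  after byte 1 (52): sum1=70, sum2=58
  after byte 2 (C1): sum1=8, sum2=66
  after byte 3 (EC): sum1=244, sum2=55
  after byte 4 (94): sum1=137, sum2=192
  after byte 5 (79): sum1=3, sum2=195
Checksum = sum2·256 + sum1 = 195·256 + 3 = 49923 = 0xC303.

C303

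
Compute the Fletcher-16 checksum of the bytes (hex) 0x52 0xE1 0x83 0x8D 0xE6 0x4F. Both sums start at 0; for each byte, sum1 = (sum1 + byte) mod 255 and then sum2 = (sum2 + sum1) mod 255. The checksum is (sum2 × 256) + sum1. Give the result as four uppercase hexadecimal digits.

2B7B

Running sums (mod 255):
  after byte 0 (0x52): sum1=82, sum2=82
  after byte 1 (0xE1): sum1=52, sum2=134
  after byte 2 (0x83): sum1=183, sum2=62
  after byte 3 (0x8D): sum1=69, sum2=131
  after byte 4 (0xE6): sum1=44, sum2=175
  after byte 5 (0x4F): sum1=123, sum2=43
Checksum = sum2·256 + sum1 = 43·256 + 123 = 11131 = 0x2B7B.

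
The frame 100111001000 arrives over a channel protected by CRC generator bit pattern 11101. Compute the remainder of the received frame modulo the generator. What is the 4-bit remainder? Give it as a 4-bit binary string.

1000

Modulo-2 division of 100111001000 by 11101:
  pos 0: 10011 XOR 11101 = 01110
  pos 1: 11101 XOR 11101 = 00000
Remainder = 1000 (nonzero — an error is detected).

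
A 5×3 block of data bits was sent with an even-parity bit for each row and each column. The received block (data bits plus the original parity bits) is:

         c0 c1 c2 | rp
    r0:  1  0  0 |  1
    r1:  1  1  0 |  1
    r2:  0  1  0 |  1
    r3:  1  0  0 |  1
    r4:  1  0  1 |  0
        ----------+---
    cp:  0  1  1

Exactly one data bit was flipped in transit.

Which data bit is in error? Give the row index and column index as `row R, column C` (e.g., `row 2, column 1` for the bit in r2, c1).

row 1, column 1

Recompute each row's even parity and compare to rp:
  r0: data parity 1, sent rp 1 → ok
  r1: data parity 0, sent rp 1 → mismatch
  r2: data parity 1, sent rp 1 → ok
  r3: data parity 1, sent rp 1 → ok
  r4: data parity 0, sent rp 0 → ok
Recompute each column's even parity and compare to cp:
  c0: data parity 0, sent cp 0 → ok
  c1: data parity 0, sent cp 1 → mismatch
  c2: data parity 1, sent cp 1 → ok
Exactly one row (r1) and one column (c1) fail → the flipped bit is at their intersection.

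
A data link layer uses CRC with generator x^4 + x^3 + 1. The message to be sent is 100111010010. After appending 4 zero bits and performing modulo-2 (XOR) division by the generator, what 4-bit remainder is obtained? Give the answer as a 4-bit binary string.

0000

Append 4 zeros: 1001110100100000. Divide by 11001 (XOR where the leading bit is 1):
  pos 0: 10011 XOR 11001 = 01010
  pos 1: 10101 XOR 11001 = 01100
  pos 2: 11000 XOR 11001 = 00001
  pos 6: 11001 XOR 11001 = 00000
Remainder (last 4 bits) = 0000. This is the CRC / FCS.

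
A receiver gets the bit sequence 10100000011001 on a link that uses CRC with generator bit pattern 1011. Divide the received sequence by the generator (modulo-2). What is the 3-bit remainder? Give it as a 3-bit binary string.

Modulo-2 division of 10100000011001 by 1011:
  pos 0: 1010 XOR 1011 = 0001
  pos 3: 1000 XOR 1011 = 0011
  pos 5: 1100 XOR 1011 = 0111
  pos 6: 1111 XOR 1011 = 0100
  pos 7: 1001 XOR 1011 = 0010
  pos 9: 1000 XOR 1011 = 0011
Remainder = 111 (nonzero — an error is detected).

111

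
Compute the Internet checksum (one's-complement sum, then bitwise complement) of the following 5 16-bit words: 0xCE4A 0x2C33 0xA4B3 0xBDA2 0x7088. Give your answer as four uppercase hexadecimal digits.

32A3

One's-complement addition (fold any carry out of bit 15 back into bit 0):
  0xCE4A + 0x2C33 = 0x0FA7D
  0xFA7D + 0xA4B3 = 0x19F30 → wrap carry → 0x9F31
  0x9F31 + 0xBDA2 = 0x15CD3 → wrap carry → 0x5CD4
  0x5CD4 + 0x7088 = 0x0CD5C
One's-complement sum = 0xCD5C.
Checksum = ~0xCD5C & 0xFFFF = 0x32A3.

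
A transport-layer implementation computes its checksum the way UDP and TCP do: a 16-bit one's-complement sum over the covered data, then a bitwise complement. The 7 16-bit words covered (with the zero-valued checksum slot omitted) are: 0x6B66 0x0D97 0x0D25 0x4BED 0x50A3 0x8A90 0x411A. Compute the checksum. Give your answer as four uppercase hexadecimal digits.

11A2

One's-complement addition (fold any carry out of bit 15 back into bit 0):
  0x6B66 + 0x0D97 = 0x078FD
  0x78FD + 0x0D25 = 0x08622
  0x8622 + 0x4BED = 0x0D20F
  0xD20F + 0x50A3 = 0x122B2 → wrap carry → 0x22B3
  0x22B3 + 0x8A90 = 0x0AD43
  0xAD43 + 0x411A = 0x0EE5D
One's-complement sum = 0xEE5D.
Checksum = ~0xEE5D & 0xFFFF = 0x11A2.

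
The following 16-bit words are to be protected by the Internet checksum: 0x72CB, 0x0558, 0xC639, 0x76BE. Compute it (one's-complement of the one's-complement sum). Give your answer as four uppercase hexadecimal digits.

One's-complement addition (fold any carry out of bit 15 back into bit 0):
  0x72CB + 0x0558 = 0x07823
  0x7823 + 0xC639 = 0x13E5C → wrap carry → 0x3E5D
  0x3E5D + 0x76BE = 0x0B51B
One's-complement sum = 0xB51B.
Checksum = ~0xB51B & 0xFFFF = 0x4AE4.

4AE4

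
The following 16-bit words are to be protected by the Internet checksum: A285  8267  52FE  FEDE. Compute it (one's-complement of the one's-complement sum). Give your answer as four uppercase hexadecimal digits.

8935

One's-complement addition (fold any carry out of bit 15 back into bit 0):
  0xA285 + 0x8267 = 0x124EC → wrap carry → 0x24ED
  0x24ED + 0x52FE = 0x077EB
  0x77EB + 0xFEDE = 0x176C9 → wrap carry → 0x76CA
One's-complement sum = 0x76CA.
Checksum = ~0x76CA & 0xFFFF = 0x8935.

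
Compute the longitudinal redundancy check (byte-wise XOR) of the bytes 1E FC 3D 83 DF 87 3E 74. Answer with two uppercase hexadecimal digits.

XOR the bytes together:
  start with 0x1E
  0x1E ⊕ 0xFC = 0xE2
  0xE2 ⊕ 0x3D = 0xDF
  0xDF ⊕ 0x83 = 0x5C
  0x5C ⊕ 0xDF = 0x83
  0x83 ⊕ 0x87 = 0x04
  0x04 ⊕ 0x3E = 0x3A
  0x3A ⊕ 0x74 = 0x4E

4E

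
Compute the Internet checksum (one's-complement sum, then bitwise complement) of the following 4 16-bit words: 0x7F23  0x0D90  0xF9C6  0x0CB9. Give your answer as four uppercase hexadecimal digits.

One's-complement addition (fold any carry out of bit 15 back into bit 0):
  0x7F23 + 0x0D90 = 0x08CB3
  0x8CB3 + 0xF9C6 = 0x18679 → wrap carry → 0x867A
  0x867A + 0x0CB9 = 0x09333
One's-complement sum = 0x9333.
Checksum = ~0x9333 & 0xFFFF = 0x6CCC.

6CCC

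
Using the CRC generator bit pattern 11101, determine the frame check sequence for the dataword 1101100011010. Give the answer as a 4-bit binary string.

1011

Append 4 zeros: 11011000110100000. Divide by 11101 (XOR where the leading bit is 1):
  pos 0: 11011 XOR 11101 = 00110
  pos 2: 11000 XOR 11101 = 00101
  pos 4: 10101 XOR 11101 = 01000
  pos 5: 10001 XOR 11101 = 01100
  pos 6: 11000 XOR 11101 = 00101
  pos 8: 10110 XOR 11101 = 01011
  pos 9: 10110 XOR 11101 = 01011
  pos 10: 10110 XOR 11101 = 01011
  pos 11: 10110 XOR 11101 = 01011
  pos 12: 10110 XOR 11101 = 01011
Remainder (last 4 bits) = 1011. This is the CRC / FCS.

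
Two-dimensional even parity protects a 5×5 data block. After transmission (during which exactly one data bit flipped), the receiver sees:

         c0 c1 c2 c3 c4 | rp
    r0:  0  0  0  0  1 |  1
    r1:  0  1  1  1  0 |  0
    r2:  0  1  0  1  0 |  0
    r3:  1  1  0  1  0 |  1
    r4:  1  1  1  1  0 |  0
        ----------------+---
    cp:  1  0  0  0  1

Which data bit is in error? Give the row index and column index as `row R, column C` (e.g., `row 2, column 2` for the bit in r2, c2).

row 1, column 0

Recompute each row's even parity and compare to rp:
  r0: data parity 1, sent rp 1 → ok
  r1: data parity 1, sent rp 0 → mismatch
  r2: data parity 0, sent rp 0 → ok
  r3: data parity 1, sent rp 1 → ok
  r4: data parity 0, sent rp 0 → ok
Recompute each column's even parity and compare to cp:
  c0: data parity 0, sent cp 1 → mismatch
  c1: data parity 0, sent cp 0 → ok
  c2: data parity 0, sent cp 0 → ok
  c3: data parity 0, sent cp 0 → ok
  c4: data parity 1, sent cp 1 → ok
Exactly one row (r1) and one column (c0) fail → the flipped bit is at their intersection.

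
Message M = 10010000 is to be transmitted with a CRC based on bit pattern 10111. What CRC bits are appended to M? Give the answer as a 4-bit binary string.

0101

Append 4 zeros: 100100000000. Divide by 10111 (XOR where the leading bit is 1):
  pos 0: 10010 XOR 10111 = 00101
  pos 2: 10100 XOR 10111 = 00011
  pos 5: 11000 XOR 10111 = 01111
  pos 6: 11110 XOR 10111 = 01001
  pos 7: 10010 XOR 10111 = 00101
Remainder (last 4 bits) = 0101. This is the CRC / FCS.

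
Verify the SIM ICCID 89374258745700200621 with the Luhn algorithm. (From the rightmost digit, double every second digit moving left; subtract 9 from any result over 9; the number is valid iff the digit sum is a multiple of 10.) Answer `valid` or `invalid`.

valid

From the right, keep odd positions and double even positions (subtract 9 from any doubled value over 9):
  doubled (positions 2,4,...): 4 0 4 0 1 5 1 8 6 7 → sum 36
  kept (positions 1,3,...): 1 6 0 0 7 4 8 2 7 9 → sum 44
Total = 80.
80 mod 10 = 0, so the number is valid.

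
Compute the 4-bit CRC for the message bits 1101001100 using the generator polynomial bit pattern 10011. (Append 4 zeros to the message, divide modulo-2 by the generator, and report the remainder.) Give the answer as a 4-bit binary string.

0010

Append 4 zeros: 11010011000000. Divide by 10011 (XOR where the leading bit is 1):
  pos 0: 11010 XOR 10011 = 01001
  pos 1: 10010 XOR 10011 = 00001
  pos 5: 11100 XOR 10011 = 01111
  pos 6: 11110 XOR 10011 = 01101
  pos 7: 11010 XOR 10011 = 01001
  pos 8: 10010 XOR 10011 = 00001
Remainder (last 4 bits) = 0010. This is the CRC / FCS.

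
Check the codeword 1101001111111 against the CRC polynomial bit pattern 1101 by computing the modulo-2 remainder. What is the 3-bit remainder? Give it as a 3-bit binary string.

000

Modulo-2 division of 1101001111111 by 1101:
  pos 0: 1101 XOR 1101 = 0000
  pos 6: 1111 XOR 1101 = 0010
  pos 8: 1011 XOR 1101 = 0110
  pos 9: 1101 XOR 1101 = 0000
Remainder = 000 (zero — the frame passes the CRC check).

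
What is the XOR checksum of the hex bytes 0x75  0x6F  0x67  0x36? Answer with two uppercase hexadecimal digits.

4B

XOR the bytes together:
  start with 0x75
  0x75 ⊕ 0x6F = 0x1A
  0x1A ⊕ 0x67 = 0x7D
  0x7D ⊕ 0x36 = 0x4B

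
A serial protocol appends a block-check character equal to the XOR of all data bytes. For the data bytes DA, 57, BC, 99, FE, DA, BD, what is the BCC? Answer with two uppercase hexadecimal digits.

XOR the bytes together:
  start with 0xDA
  0xDA ⊕ 0x57 = 0x8D
  0x8D ⊕ 0xBC = 0x31
  0x31 ⊕ 0x99 = 0xA8
  0xA8 ⊕ 0xFE = 0x56
  0x56 ⊕ 0xDA = 0x8C
  0x8C ⊕ 0xBD = 0x31

31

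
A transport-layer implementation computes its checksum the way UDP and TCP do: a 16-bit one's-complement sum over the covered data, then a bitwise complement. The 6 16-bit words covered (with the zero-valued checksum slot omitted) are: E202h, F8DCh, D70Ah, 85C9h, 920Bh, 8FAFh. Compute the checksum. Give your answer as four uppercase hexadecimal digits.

A690

One's-complement addition (fold any carry out of bit 15 back into bit 0):
  0xE202 + 0xF8DC = 0x1DADE → wrap carry → 0xDADF
  0xDADF + 0xD70A = 0x1B1E9 → wrap carry → 0xB1EA
  0xB1EA + 0x85C9 = 0x137B3 → wrap carry → 0x37B4
  0x37B4 + 0x920B = 0x0C9BF
  0xC9BF + 0x8FAF = 0x1596E → wrap carry → 0x596F
One's-complement sum = 0x596F.
Checksum = ~0x596F & 0xFFFF = 0xA690.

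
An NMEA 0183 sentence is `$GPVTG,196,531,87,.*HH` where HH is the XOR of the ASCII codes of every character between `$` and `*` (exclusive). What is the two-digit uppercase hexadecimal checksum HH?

7A

XOR the ASCII codes of the payload characters:
  'G' = 0x47 → acc = 0x47
  'P' = 0x50 → acc = 0x17
  'V' = 0x56 → acc = 0x41
  'T' = 0x54 → acc = 0x15
  'G' = 0x47 → acc = 0x52
  ',' = 0x2C → acc = 0x7E
  '1' = 0x31 → acc = 0x4F
  '9' = 0x39 → acc = 0x76
  '6' = 0x36 → acc = 0x40
  ',' = 0x2C → acc = 0x6C
  '5' = 0x35 → acc = 0x59
  '3' = 0x33 → acc = 0x6A
  '1' = 0x31 → acc = 0x5B
  ',' = 0x2C → acc = 0x77
  '8' = 0x38 → acc = 0x4F
  '7' = 0x37 → acc = 0x78
  ',' = 0x2C → acc = 0x54
  '.' = 0x2E → acc = 0x7A
Checksum = 0x7A.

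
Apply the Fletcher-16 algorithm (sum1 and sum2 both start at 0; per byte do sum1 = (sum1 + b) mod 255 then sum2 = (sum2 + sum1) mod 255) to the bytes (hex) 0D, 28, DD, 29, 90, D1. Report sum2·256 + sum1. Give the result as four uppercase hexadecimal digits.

FC9E

Running sums (mod 255):
  after byte 0 (0D): sum1=13, sum2=13
  after byte 1 (28): sum1=53, sum2=66
  after byte 2 (DD): sum1=19, sum2=85
  after byte 3 (29): sum1=60, sum2=145
  after byte 4 (90): sum1=204, sum2=94
  after byte 5 (D1): sum1=158, sum2=252
Checksum = sum2·256 + sum1 = 252·256 + 158 = 64670 = 0xFC9E.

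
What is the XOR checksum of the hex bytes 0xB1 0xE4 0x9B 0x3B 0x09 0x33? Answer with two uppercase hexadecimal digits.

XOR the bytes together:
  start with 0xB1
  0xB1 ⊕ 0xE4 = 0x55
  0x55 ⊕ 0x9B = 0xCE
  0xCE ⊕ 0x3B = 0xF5
  0xF5 ⊕ 0x09 = 0xFC
  0xFC ⊕ 0x33 = 0xCF

CF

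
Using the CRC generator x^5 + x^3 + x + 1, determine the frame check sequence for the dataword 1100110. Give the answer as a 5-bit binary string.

01111

Append 5 zeros: 110011000000. Divide by 101011 (XOR where the leading bit is 1):
  pos 0: 110011 XOR 101011 = 011000
  pos 1: 110000 XOR 101011 = 011011
  pos 2: 110110 XOR 101011 = 011101
  pos 3: 111010 XOR 101011 = 010001
  pos 4: 100010 XOR 101011 = 001001
  pos 6: 100100 XOR 101011 = 001111
Remainder (last 5 bits) = 01111. This is the CRC / FCS.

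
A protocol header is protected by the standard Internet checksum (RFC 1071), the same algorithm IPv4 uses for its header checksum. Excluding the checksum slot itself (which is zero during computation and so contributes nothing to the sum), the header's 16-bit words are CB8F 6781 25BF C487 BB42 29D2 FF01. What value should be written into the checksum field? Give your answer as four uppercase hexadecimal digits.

FE90

One's-complement addition (fold any carry out of bit 15 back into bit 0):
  0xCB8F + 0x6781 = 0x13310 → wrap carry → 0x3311
  0x3311 + 0x25BF = 0x058D0
  0x58D0 + 0xC487 = 0x11D57 → wrap carry → 0x1D58
  0x1D58 + 0xBB42 = 0x0D89A
  0xD89A + 0x29D2 = 0x1026C → wrap carry → 0x026D
  0x026D + 0xFF01 = 0x1016E → wrap carry → 0x016F
One's-complement sum = 0x016F.
Checksum = ~0x016F & 0xFFFF = 0xFE90.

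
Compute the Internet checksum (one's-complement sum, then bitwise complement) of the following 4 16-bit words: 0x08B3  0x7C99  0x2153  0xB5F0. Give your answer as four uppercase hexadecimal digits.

A36F

One's-complement addition (fold any carry out of bit 15 back into bit 0):
  0x08B3 + 0x7C99 = 0x0854C
  0x854C + 0x2153 = 0x0A69F
  0xA69F + 0xB5F0 = 0x15C8F → wrap carry → 0x5C90
One's-complement sum = 0x5C90.
Checksum = ~0x5C90 & 0xFFFF = 0xA36F.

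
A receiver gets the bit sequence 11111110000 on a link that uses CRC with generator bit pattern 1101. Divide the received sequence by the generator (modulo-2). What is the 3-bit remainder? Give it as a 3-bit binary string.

000

Modulo-2 division of 11111110000 by 1101:
  pos 0: 1111 XOR 1101 = 0010
  pos 2: 1011 XOR 1101 = 0110
  pos 3: 1101 XOR 1101 = 0000
Remainder = 000 (zero — the frame passes the CRC check).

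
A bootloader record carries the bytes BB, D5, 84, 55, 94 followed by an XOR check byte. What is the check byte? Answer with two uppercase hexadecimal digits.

2B

XOR the bytes together:
  start with 0xBB
  0xBB ⊕ 0xD5 = 0x6E
  0x6E ⊕ 0x84 = 0xEA
  0xEA ⊕ 0x55 = 0xBF
  0xBF ⊕ 0x94 = 0x2B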